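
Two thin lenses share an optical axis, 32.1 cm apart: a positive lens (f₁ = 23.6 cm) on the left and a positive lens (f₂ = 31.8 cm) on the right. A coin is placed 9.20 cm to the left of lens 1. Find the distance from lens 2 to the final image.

97.6 cm

Lens 1: 1/d_i1 = 1/f₁ − 1/d_o1 = 1/(23.6) − 1/(9.20) = -0.06632, so d_i1 = -15.08 cm.
The intermediate image is 15.08 cm to the left of lens 1 (virtual), which is 32.1 − (-15.08) = 47.18 cm to the left of lens 2, so d_o2 = +47.18 cm.
Lens 2: 1/d_i2 = 1/f₂ − 1/d_o2 = 1/(31.8) − 1/(47.18) = 0.01025, so d_i2 = 97.6 cm.
The final image is real, 97.6 cm to the right of lens 2 (overall magnification ≈ -3.4).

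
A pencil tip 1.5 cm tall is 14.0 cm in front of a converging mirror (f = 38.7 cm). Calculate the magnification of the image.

1/d_i = 1/f − 1/d_o = 1/(38.70) − 1/(14.0) = -0.04559, so d_i = -21.94 cm.
m = −d_i/d_o = −(-21.94)/(14.0) = +1.57.
The image is virtual, upright and enlarged, behind the mirror.

m = +1.57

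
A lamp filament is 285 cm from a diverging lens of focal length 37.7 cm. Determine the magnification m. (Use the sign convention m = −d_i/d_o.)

For a diverging lens, f = -37.7 cm.
1/d_i = 1/f − 1/d_o = 1/(-37.70) − 1/(285) = -0.03003, so d_i = -33.30 cm.
m = −d_i/d_o = −(-33.30)/(285) = +0.117.
The image is virtual, upright and reduced, on the same side as the object.

m = +0.117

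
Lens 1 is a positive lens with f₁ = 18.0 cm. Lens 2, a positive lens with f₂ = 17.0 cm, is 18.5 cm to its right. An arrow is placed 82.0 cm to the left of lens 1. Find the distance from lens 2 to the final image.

3.60 cm

Lens 1: 1/d_i1 = 1/f₁ − 1/d_o1 = 1/(18.0) − 1/(82.0) = 0.04336, so d_i1 = 23.06 cm.
The intermediate image is 23.06 cm to the right of lens 1, which lies 4.560 cm to the right of lens 2 — a virtual object — so d_o2 = −4.560 cm.
Lens 2: 1/d_i2 = 1/f₂ − 1/d_o2 = 1/(17.0) − 1/(-4.560) = 0.2781, so d_i2 = 3.60 cm.
The final image is real, 3.60 cm to the right of lens 2 (overall magnification ≈ -0.22).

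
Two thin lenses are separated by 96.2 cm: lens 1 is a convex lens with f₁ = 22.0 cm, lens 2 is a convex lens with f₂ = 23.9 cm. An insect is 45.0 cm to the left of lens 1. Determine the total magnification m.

m = +0.781

Lens 1: 1/d_i1 = 1/(22.0) − 1/(45.0) = 0.02323, so d_i1 = 43.04 cm; m₁ = −d_i1/d_o1 = -0.9564.
d_o2 = 96.2 − (43.04) = 53.16 cm.
Lens 2: 1/d_i2 = 1/(23.9) − 1/(53.16) = 0.02303, so d_i2 = 43.42 cm; m₂ = −d_i2/d_o2 = -0.8168.
m = m₁·m₂ = (-0.9564)(-0.8168) = +0.781.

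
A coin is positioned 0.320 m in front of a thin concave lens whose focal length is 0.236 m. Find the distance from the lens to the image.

0.136 m

For a concave lens, f = -0.236 m.
Lens equation: 1/s_i = 1/f − 1/s_o = 1/(-0.2360) − 1/(0.320) = -4.237 − 3.125 = -7.362, so s_i = -0.136 m.
The image is virtual, upright and reduced, on the same side as the object.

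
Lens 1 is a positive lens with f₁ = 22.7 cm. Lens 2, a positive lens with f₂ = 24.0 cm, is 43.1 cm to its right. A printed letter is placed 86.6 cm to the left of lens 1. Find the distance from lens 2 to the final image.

25.4 cm

Lens 1: 1/d_i1 = 1/f₁ − 1/d_o1 = 1/(22.7) − 1/(86.6) = 0.03251, so d_i1 = 30.76 cm.
The intermediate image is 30.76 cm to the right of lens 1, which is 43.1 − (30.76) = 12.34 cm to the left of lens 2, so d_o2 = +12.34 cm.
Lens 2: 1/d_i2 = 1/f₂ − 1/d_o2 = 1/(24.0) − 1/(12.34) = -0.03937, so d_i2 = -25.4 cm.
The final image is virtual, 25.4 cm to the left of lens 2 (overall magnification ≈ -0.73).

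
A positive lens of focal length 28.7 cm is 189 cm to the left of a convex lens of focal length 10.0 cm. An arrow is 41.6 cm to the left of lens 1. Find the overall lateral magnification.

m = +0.257

Lens 1: 1/d_i1 = 1/(28.7) − 1/(41.6) = 0.01080, so d_i1 = 92.55 cm; m₁ = −d_i1/d_o1 = -2.225.
d_o2 = 189 − (92.55) = 96.45 cm.
Lens 2: 1/d_i2 = 1/(10.0) − 1/(96.45) = 0.08963, so d_i2 = 11.16 cm; m₂ = −d_i2/d_o2 = -0.1157.
m = m₁·m₂ = (-2.225)(-0.1157) = +0.257.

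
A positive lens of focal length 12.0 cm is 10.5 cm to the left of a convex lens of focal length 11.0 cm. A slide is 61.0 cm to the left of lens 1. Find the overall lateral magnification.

Lens 1: 1/d_i1 = 1/(12.0) − 1/(61.0) = 0.06694, so d_i1 = 14.94 cm; m₁ = −d_i1/d_o1 = -0.2449.
d_o2 = 10.5 − (14.94) = -4.440 cm (virtual object).
Lens 2: 1/d_i2 = 1/(11.0) − 1/(-4.440) = 0.3161, so d_i2 = 3.163 cm; m₂ = −d_i2/d_o2 = +0.7124.
m = m₁·m₂ = (-0.2449)(+0.7124) = -0.174.

m = -0.174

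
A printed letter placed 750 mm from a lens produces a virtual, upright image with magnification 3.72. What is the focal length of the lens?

f = 1030 mm (converging)

m = −d_i/d_o ⇒ d_i = −m·d_o = −(+3.72)·(750) = -2790 mm.
1/f = 1/d_o + 1/d_i = 1/(750) + 1/(-2790) = 0.0009749, so f = 1030 mm.
Since f is positive, the lens is converging.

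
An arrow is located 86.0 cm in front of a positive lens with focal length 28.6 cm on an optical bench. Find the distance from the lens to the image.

Thin-lens equation: 1/v = 1/f − 1/u = 1/(28.60) − 1/(86.0) = 0.03497 − 0.01163 = 0.02334, so v = 42.9 cm.
The image is real, inverted and reduced, on the far side of the lens.

42.9 cm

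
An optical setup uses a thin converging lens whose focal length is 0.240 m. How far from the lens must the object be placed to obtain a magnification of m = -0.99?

m = −d_i/d_o ⇒ d_i = −m·d_o.
1/f = 1/d_o + 1/d_i = 1/d_o − 1/(m·d_o) = (1 − 1/m)/d_o, so d_o = f(1 − 1/m) = (0.2400)(1 − 1/(-0.99)) = 0.482 m.

0.482 m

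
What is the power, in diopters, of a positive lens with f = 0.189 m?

P = 1/f = 1/(0.189 m) = +5.29 D.

P = +5.29 D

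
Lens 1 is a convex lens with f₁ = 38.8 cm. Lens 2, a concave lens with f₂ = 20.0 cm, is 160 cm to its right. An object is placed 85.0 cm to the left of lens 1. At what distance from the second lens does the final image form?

Lens 1: 1/d_i1 = 1/f₁ − 1/d_o1 = 1/(38.8) − 1/(85.0) = 0.01401, so d_i1 = 71.39 cm.
The intermediate image is 71.39 cm to the right of lens 1, which is 160 − (71.39) = 88.61 cm to the left of lens 2, so d_o2 = +88.61 cm.
Lens 2 is diverging, so f₂ = −20.0 cm.
Lens 2: 1/d_i2 = 1/f₂ − 1/d_o2 = 1/(-20.0) − 1/(88.61) = -0.06129, so d_i2 = -16.3 cm.
The final image is virtual, 16.3 cm to the left of lens 2 (overall magnification ≈ -0.15).

16.3 cm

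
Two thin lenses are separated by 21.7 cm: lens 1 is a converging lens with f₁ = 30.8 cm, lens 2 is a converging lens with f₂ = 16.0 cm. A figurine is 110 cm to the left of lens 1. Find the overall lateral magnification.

m = -0.168

Lens 1: 1/d_i1 = 1/(30.8) − 1/(110) = 0.02338, so d_i1 = 42.78 cm; m₁ = −d_i1/d_o1 = -0.3889.
d_o2 = 21.7 − (42.78) = -21.08 cm (virtual object).
Lens 2: 1/d_i2 = 1/(16.0) − 1/(-21.08) = 0.1099, so d_i2 = 9.096 cm; m₂ = −d_i2/d_o2 = +0.4315.
m = m₁·m₂ = (-0.3889)(+0.4315) = -0.168.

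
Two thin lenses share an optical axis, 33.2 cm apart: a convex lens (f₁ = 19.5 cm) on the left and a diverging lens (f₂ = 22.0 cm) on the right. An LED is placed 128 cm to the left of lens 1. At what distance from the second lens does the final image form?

Lens 1: 1/d_i1 = 1/f₁ − 1/d_o1 = 1/(19.5) − 1/(128) = 0.04347, so d_i1 = 23.00 cm.
The intermediate image is 23.00 cm to the right of lens 1, which is 33.2 − (23.00) = 10.20 cm to the left of lens 2, so d_o2 = +10.20 cm.
Lens 2 is diverging, so f₂ = −22.0 cm.
Lens 2: 1/d_i2 = 1/f₂ − 1/d_o2 = 1/(-22.0) − 1/(10.20) = -0.1435, so d_i2 = -6.97 cm.
The final image is virtual, 6.97 cm to the left of lens 2 (overall magnification ≈ -0.12).

6.97 cm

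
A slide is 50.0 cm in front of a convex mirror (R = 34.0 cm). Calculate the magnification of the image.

f = R/2 = 34.0/2 = 17.00 cm; for a convex mirror, f = -17.00 cm.
1/d_i = 1/f − 1/d_o = 1/(-17.00) − 1/(50.0) = -0.07882, so d_i = -12.69 cm.
m = −d_i/d_o = −(-12.69)/(50.0) = +0.254.
The image is virtual, upright and reduced, behind the mirror.

m = +0.254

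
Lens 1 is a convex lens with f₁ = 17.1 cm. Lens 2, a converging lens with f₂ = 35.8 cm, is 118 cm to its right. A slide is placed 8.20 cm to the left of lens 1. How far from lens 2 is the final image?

48.9 cm

Lens 1: 1/d_i1 = 1/f₁ − 1/d_o1 = 1/(17.1) − 1/(8.20) = -0.06347, so d_i1 = -15.76 cm.
The intermediate image is 15.76 cm to the left of lens 1 (virtual), which is 118 − (-15.76) = 133.8 cm to the left of lens 2, so d_o2 = +133.8 cm.
Lens 2: 1/d_i2 = 1/f₂ − 1/d_o2 = 1/(35.8) − 1/(133.8) = 0.02046, so d_i2 = 48.9 cm.
The final image is real, 48.9 cm to the right of lens 2 (overall magnification ≈ -0.70).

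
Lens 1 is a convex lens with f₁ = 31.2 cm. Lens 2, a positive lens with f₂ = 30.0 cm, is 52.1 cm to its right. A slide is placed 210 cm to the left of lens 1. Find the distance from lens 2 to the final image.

Lens 1: 1/d_i1 = 1/f₁ − 1/d_o1 = 1/(31.2) − 1/(210) = 0.02729, so d_i1 = 36.64 cm.
The intermediate image is 36.64 cm to the right of lens 1, which is 52.1 − (36.64) = 15.46 cm to the left of lens 2, so d_o2 = +15.46 cm.
Lens 2: 1/d_i2 = 1/f₂ − 1/d_o2 = 1/(30.0) − 1/(15.46) = -0.03135, so d_i2 = -31.9 cm.
The final image is virtual, 31.9 cm to the left of lens 2 (overall magnification ≈ -0.36).

31.9 cm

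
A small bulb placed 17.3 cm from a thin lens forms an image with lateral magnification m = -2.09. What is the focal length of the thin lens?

f = 11.7 cm (converging)

m = −d_i/d_o ⇒ d_i = −m·d_o = −(-2.09)·(17.3) = 36.16 cm.
1/f = 1/d_o + 1/d_i = 1/(17.3) + 1/(36.16) = 0.08546, so f = 11.7 cm.
Since f is positive, the thin lens is converging.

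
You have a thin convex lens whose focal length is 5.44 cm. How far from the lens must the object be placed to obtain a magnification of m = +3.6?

m = −d_i/d_o ⇒ d_i = −m·d_o.
1/f = 1/d_o + 1/d_i = 1/d_o − 1/(m·d_o) = (1 − 1/m)/d_o, so d_o = f(1 − 1/m) = (5.440)(1 − 1/(+3.6)) = 3.93 cm.

3.93 cm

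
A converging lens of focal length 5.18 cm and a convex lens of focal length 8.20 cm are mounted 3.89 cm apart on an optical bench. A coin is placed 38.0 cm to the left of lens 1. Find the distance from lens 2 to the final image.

1.68 cm

Lens 1: 1/d_i1 = 1/f₁ − 1/d_o1 = 1/(5.18) − 1/(38.0) = 0.1667, so d_i1 = 5.998 cm.
The intermediate image is 5.998 cm to the right of lens 1, which lies 2.108 cm to the right of lens 2 — a virtual object — so d_o2 = −2.108 cm.
Lens 2: 1/d_i2 = 1/f₂ − 1/d_o2 = 1/(8.20) − 1/(-2.108) = 0.5963, so d_i2 = 1.68 cm.
The final image is real, 1.68 cm to the right of lens 2 (overall magnification ≈ -0.13).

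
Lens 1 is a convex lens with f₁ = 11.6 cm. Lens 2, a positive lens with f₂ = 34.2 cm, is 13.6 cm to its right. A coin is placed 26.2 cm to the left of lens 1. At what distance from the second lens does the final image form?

Lens 1: 1/d_i1 = 1/f₁ − 1/d_o1 = 1/(11.6) − 1/(26.2) = 0.04804, so d_i1 = 20.82 cm.
The intermediate image is 20.82 cm to the right of lens 1, which lies 7.220 cm to the right of lens 2 — a virtual object — so d_o2 = −7.220 cm.
Lens 2: 1/d_i2 = 1/f₂ − 1/d_o2 = 1/(34.2) − 1/(-7.220) = 0.1677, so d_i2 = 5.96 cm.
The final image is real, 5.96 cm to the right of lens 2 (overall magnification ≈ -0.66).

5.96 cm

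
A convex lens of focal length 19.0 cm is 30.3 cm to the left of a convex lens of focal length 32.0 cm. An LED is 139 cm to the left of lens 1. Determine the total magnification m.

Lens 1: 1/d_i1 = 1/(19.0) − 1/(139) = 0.04544, so d_i1 = 22.01 cm; m₁ = −d_i1/d_o1 = -0.1583.
d_o2 = 30.3 − (22.01) = 8.290 cm.
Lens 2: 1/d_i2 = 1/(32.0) − 1/(8.290) = -0.08938, so d_i2 = -11.19 cm; m₂ = −d_i2/d_o2 = +1.350.
m = m₁·m₂ = (-0.1583)(+1.350) = -0.214.

m = -0.214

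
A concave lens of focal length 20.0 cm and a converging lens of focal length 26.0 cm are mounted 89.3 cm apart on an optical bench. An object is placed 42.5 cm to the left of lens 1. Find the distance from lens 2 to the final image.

Lens 1 is diverging, so f₁ = −20.0 cm.
Lens 1: 1/d_i1 = 1/f₁ − 1/d_o1 = 1/(-20.0) − 1/(42.5) = -0.07353, so d_i1 = -13.60 cm.
The intermediate image is 13.60 cm to the left of lens 1 (virtual), which is 89.3 − (-13.60) = 102.9 cm to the left of lens 2, so d_o2 = +102.9 cm.
Lens 2: 1/d_i2 = 1/f₂ − 1/d_o2 = 1/(26.0) − 1/(102.9) = 0.02874, so d_i2 = 34.8 cm.
The final image is real, 34.8 cm to the right of lens 2 (overall magnification ≈ -0.11).

34.8 cm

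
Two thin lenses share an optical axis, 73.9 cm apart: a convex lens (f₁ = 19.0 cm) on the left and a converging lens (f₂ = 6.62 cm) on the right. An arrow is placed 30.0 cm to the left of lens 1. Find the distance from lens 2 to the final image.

Lens 1: 1/d_i1 = 1/f₁ − 1/d_o1 = 1/(19.0) − 1/(30.0) = 0.01930, so d_i1 = 51.82 cm.
The intermediate image is 51.82 cm to the right of lens 1, which is 73.9 − (51.82) = 22.08 cm to the left of lens 2, so d_o2 = +22.08 cm.
Lens 2: 1/d_i2 = 1/f₂ − 1/d_o2 = 1/(6.62) − 1/(22.08) = 0.1058, so d_i2 = 9.45 cm.
The final image is real, 9.45 cm to the right of lens 2 (overall magnification ≈ 0.74).

9.45 cm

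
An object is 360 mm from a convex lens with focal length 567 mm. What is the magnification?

m = +2.74

1/d_i = 1/f − 1/d_o = 1/(567.0) − 1/(360) = -0.001014, so d_i = -986.1 mm.
m = −d_i/d_o = −(-986.1)/(360) = +2.74.
The image is virtual, upright and enlarged, on the same side as the object.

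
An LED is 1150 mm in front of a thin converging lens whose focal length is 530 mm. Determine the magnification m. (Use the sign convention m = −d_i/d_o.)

1/d_i = 1/f − 1/d_o = 1/(530.0) − 1/(1150) = 0.001017, so d_i = 983.1 mm.
m = −d_i/d_o = −(983.1)/(1150) = -0.855.
The image is real, inverted and reduced, on the far side of the lens.

m = -0.855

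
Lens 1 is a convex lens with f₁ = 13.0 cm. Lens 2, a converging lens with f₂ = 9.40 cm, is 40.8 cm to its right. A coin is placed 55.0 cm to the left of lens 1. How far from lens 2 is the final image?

Lens 1: 1/d_i1 = 1/f₁ − 1/d_o1 = 1/(13.0) − 1/(55.0) = 0.05874, so d_i1 = 17.02 cm.
The intermediate image is 17.02 cm to the right of lens 1, which is 40.8 − (17.02) = 23.78 cm to the left of lens 2, so d_o2 = +23.78 cm.
Lens 2: 1/d_i2 = 1/f₂ − 1/d_o2 = 1/(9.40) − 1/(23.78) = 0.06433, so d_i2 = 15.5 cm.
The final image is real, 15.5 cm to the right of lens 2 (overall magnification ≈ 0.20).

15.5 cm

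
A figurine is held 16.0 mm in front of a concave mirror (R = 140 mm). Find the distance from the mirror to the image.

20.7 mm

f = R/2 = 140/2 = 70.00 mm.
Mirror equation: 1/d_i = 1/f − 1/d_o = 1/(70.00) − 1/(16.0) = 0.01429 − 0.06250 = -0.04821, so d_i = -20.7 mm.
The image is virtual, upright and enlarged, behind the mirror.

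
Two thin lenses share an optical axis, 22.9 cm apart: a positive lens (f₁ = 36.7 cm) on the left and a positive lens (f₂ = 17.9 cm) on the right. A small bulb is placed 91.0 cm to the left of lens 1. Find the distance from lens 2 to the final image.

12.2 cm

Lens 1: 1/d_i1 = 1/f₁ − 1/d_o1 = 1/(36.7) − 1/(91.0) = 0.01626, so d_i1 = 61.50 cm.
The intermediate image is 61.50 cm to the right of lens 1, which lies 38.60 cm to the right of lens 2 — a virtual object — so d_o2 = −38.60 cm.
Lens 2: 1/d_i2 = 1/f₂ − 1/d_o2 = 1/(17.9) − 1/(-38.60) = 0.08177, so d_i2 = 12.2 cm.
The final image is real, 12.2 cm to the right of lens 2 (overall magnification ≈ -0.21).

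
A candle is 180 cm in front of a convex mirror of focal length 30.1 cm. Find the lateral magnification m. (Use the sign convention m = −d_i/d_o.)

m = +0.143

For a convex mirror, f = -30.1 cm.
1/d_i = 1/f − 1/d_o = 1/(-30.10) − 1/(180) = -0.03878, so d_i = -25.79 cm.
m = −d_i/d_o = −(-25.79)/(180) = +0.143.
The image is virtual, upright and reduced, behind the mirror.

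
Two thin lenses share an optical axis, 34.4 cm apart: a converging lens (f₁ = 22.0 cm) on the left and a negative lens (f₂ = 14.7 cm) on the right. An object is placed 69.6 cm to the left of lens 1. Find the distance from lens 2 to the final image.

1.94 cm

Lens 1: 1/d_i1 = 1/f₁ − 1/d_o1 = 1/(22.0) − 1/(69.6) = 0.03109, so d_i1 = 32.17 cm.
The intermediate image is 32.17 cm to the right of lens 1, which is 34.4 − (32.17) = 2.230 cm to the left of lens 2, so d_o2 = +2.230 cm.
Lens 2 is diverging, so f₂ = −14.7 cm.
Lens 2: 1/d_i2 = 1/f₂ − 1/d_o2 = 1/(-14.7) − 1/(2.230) = -0.5165, so d_i2 = -1.94 cm.
The final image is virtual, 1.94 cm to the left of lens 2 (overall magnification ≈ -0.40).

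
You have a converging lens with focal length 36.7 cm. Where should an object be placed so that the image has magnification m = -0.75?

m = −d_i/d_o ⇒ d_i = −m·d_o.
1/f = 1/d_o + 1/d_i = 1/d_o − 1/(m·d_o) = (1 − 1/m)/d_o, so d_o = f(1 − 1/m) = (36.70)(1 − 1/(-0.75)) = 85.6 cm.

85.6 cm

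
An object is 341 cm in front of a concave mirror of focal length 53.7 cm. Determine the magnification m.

1/d_i = 1/f − 1/d_o = 1/(53.70) − 1/(341) = 0.01569, so d_i = 63.74 cm.
m = −d_i/d_o = −(63.74)/(341) = -0.187.
The image is real, inverted and reduced, in front of the mirror.

m = -0.187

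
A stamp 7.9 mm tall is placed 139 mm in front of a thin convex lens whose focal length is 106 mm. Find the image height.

25.4 mm

1/d_i = 1/f − 1/d_o = 1/(106.0) − 1/(139) = 0.002240, so d_i = 446.5 mm.
m = −d_i/d_o = -3.212.
|h_i| = |m|·h_o = 3.212 × 7.9 = 25.4 mm. The image is real, inverted and enlarged, on the far side of the lens.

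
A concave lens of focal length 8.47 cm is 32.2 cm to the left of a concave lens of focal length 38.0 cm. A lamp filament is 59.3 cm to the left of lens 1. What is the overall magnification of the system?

m = +0.0612

f₁ = −8.47 cm (diverging).
Lens 1: 1/d_i1 = 1/(-8.47) − 1/(59.3) = -0.1349, so d_i1 = -7.411 cm; m₁ = −d_i1/d_o1 = +0.1250.
d_o2 = 32.2 − (-7.411) = 39.61 cm.
f₂ = −38.0 cm (diverging).
Lens 2: 1/d_i2 = 1/(-38.0) − 1/(39.61) = -0.05156, so d_i2 = -19.39 cm; m₂ = −d_i2/d_o2 = +0.4896.
m = m₁·m₂ = (+0.1250)(+0.4896) = +0.0612.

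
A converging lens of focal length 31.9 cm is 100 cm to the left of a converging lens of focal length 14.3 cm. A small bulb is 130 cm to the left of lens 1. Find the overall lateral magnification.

Lens 1: 1/d_i1 = 1/(31.9) − 1/(130) = 0.02366, so d_i1 = 42.27 cm; m₁ = −d_i1/d_o1 = -0.3252.
d_o2 = 100 − (42.27) = 57.73 cm.
Lens 2: 1/d_i2 = 1/(14.3) − 1/(57.73) = 0.05261, so d_i2 = 19.01 cm; m₂ = −d_i2/d_o2 = -0.3293.
m = m₁·m₂ = (-0.3252)(-0.3293) = +0.107.

m = +0.107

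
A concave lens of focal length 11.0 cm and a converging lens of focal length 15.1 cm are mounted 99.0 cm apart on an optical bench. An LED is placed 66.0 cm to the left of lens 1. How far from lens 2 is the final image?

Lens 1 is diverging, so f₁ = −11.0 cm.
Lens 1: 1/d_i1 = 1/f₁ − 1/d_o1 = 1/(-11.0) − 1/(66.0) = -0.1061, so d_i1 = -9.429 cm.
The intermediate image is 9.429 cm to the left of lens 1 (virtual), which is 99.0 − (-9.429) = 108.4 cm to the left of lens 2, so d_o2 = +108.4 cm.
Lens 2: 1/d_i2 = 1/f₂ − 1/d_o2 = 1/(15.1) − 1/(108.4) = 0.05700, so d_i2 = 17.5 cm.
The final image is real, 17.5 cm to the right of lens 2 (overall magnification ≈ -0.023).

17.5 cm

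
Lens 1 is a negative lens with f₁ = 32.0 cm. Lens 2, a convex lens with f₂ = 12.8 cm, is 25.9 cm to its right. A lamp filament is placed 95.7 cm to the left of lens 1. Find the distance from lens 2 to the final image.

17.2 cm

Lens 1 is diverging, so f₁ = −32.0 cm.
Lens 1: 1/d_i1 = 1/f₁ − 1/d_o1 = 1/(-32.0) − 1/(95.7) = -0.04170, so d_i1 = -23.98 cm.
The intermediate image is 23.98 cm to the left of lens 1 (virtual), which is 25.9 − (-23.98) = 49.88 cm to the left of lens 2, so d_o2 = +49.88 cm.
Lens 2: 1/d_i2 = 1/f₂ − 1/d_o2 = 1/(12.8) − 1/(49.88) = 0.05808, so d_i2 = 17.2 cm.
The final image is real, 17.2 cm to the right of lens 2 (overall magnification ≈ -0.086).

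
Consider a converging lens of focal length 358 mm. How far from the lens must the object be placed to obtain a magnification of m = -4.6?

436 mm

m = −d_i/d_o ⇒ d_i = −m·d_o.
1/f = 1/d_o + 1/d_i = 1/d_o − 1/(m·d_o) = (1 − 1/m)/d_o, so d_o = f(1 − 1/m) = (358.0)(1 − 1/(-4.6)) = 436 mm.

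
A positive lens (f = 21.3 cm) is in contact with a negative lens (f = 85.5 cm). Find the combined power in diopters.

P₁ = 1/f₁ = 1/(0.213 m) = +4.695 D; P₂ = 1/f₂ = 1/(-0.855 m) = -1.170 D.
For thin lenses in contact, P = P₁ + P₂ = (+4.695) + (-1.170) = +3.53 D.

P = +3.53 D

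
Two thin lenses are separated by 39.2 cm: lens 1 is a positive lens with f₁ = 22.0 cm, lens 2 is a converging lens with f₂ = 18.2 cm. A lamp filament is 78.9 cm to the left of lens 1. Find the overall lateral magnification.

Lens 1: 1/d_i1 = 1/(22.0) − 1/(78.9) = 0.03278, so d_i1 = 30.51 cm; m₁ = −d_i1/d_o1 = -0.3867.
d_o2 = 39.2 − (30.51) = 8.690 cm.
Lens 2: 1/d_i2 = 1/(18.2) − 1/(8.690) = -0.06013, so d_i2 = -16.63 cm; m₂ = −d_i2/d_o2 = +1.914.
m = m₁·m₂ = (-0.3867)(+1.914) = -0.740.

m = -0.740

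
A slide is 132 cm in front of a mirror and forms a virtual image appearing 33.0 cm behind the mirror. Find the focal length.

Virtual image ⇒ d_i = −33.0 cm.
1/f = 1/d_o + 1/d_i = 1/(132) + 1/(-33.0) = -0.02273, so f = -44.0 cm.
Since f is negative, the mirror is convex.

f = -44.0 cm (convex)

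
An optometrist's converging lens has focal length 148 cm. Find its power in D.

P = +0.676 D

f = 148 cm = 1.48 m.
P = 1/f = 1/(1.48 m) = +0.676 D.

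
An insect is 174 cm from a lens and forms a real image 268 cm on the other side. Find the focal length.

Real image ⇒ d_i = +268 cm.
1/f = 1/d_o + 1/d_i = 1/(174) + 1/(268) = 0.009478, so f = 106 cm.
Since f is positive, the lens is converging.

f = 106 cm (converging)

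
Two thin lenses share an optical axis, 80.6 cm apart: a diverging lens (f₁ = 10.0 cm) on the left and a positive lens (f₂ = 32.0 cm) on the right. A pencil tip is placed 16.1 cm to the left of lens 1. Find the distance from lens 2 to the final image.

50.7 cm

Lens 1 is diverging, so f₁ = −10.0 cm.
Lens 1: 1/d_i1 = 1/f₁ − 1/d_o1 = 1/(-10.0) − 1/(16.1) = -0.1621, so d_i1 = -6.169 cm.
The intermediate image is 6.169 cm to the left of lens 1 (virtual), which is 80.6 − (-6.169) = 86.77 cm to the left of lens 2, so d_o2 = +86.77 cm.
Lens 2: 1/d_i2 = 1/f₂ − 1/d_o2 = 1/(32.0) − 1/(86.77) = 0.01973, so d_i2 = 50.7 cm.
The final image is real, 50.7 cm to the right of lens 2 (overall magnification ≈ -0.22).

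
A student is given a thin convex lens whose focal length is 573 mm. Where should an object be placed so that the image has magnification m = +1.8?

m = −d_i/d_o ⇒ d_i = −m·d_o.
1/f = 1/d_o + 1/d_i = 1/d_o − 1/(m·d_o) = (1 − 1/m)/d_o, so d_o = f(1 − 1/m) = (573.0)(1 − 1/(+1.8)) = 255 mm.

255 mm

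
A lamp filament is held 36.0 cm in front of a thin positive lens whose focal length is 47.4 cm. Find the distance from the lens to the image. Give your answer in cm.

Thin-lens equation: 1/d_i = 1/f − 1/d_o = 1/(47.40) − 1/(36.0) = 0.02110 − 0.02778 = -0.006681, so d_i = -150 cm.
The image is virtual, upright and enlarged, on the same side as the object.

150 cm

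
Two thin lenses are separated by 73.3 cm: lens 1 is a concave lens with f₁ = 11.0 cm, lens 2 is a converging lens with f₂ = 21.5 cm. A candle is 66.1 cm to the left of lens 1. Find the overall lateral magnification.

f₁ = −11.0 cm (diverging).
Lens 1: 1/d_i1 = 1/(-11.0) − 1/(66.1) = -0.1060, so d_i1 = -9.431 cm; m₁ = −d_i1/d_o1 = +0.1427.
d_o2 = 73.3 − (-9.431) = 82.73 cm.
Lens 2: 1/d_i2 = 1/(21.5) − 1/(82.73) = 0.03442, so d_i2 = 29.05 cm; m₂ = −d_i2/d_o2 = -0.3511.
m = m₁·m₂ = (+0.1427)(-0.3511) = -0.0501.

m = -0.0501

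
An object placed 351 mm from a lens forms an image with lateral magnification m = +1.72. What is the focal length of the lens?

m = −d_i/d_o ⇒ d_i = −m·d_o = −(+1.72)·(351) = -603.7 mm.
1/f = 1/d_o + 1/d_i = 1/(351) + 1/(-603.7) = 0.001193, so f = 839 mm.
Since f is positive, the lens is converging.

f = 839 mm (converging)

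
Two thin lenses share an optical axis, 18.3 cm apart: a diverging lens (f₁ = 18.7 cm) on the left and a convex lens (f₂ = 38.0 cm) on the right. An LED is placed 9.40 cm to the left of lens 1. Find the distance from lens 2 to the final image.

69.4 cm

Lens 1 is diverging, so f₁ = −18.7 cm.
Lens 1: 1/d_i1 = 1/f₁ − 1/d_o1 = 1/(-18.7) − 1/(9.40) = -0.1599, so d_i1 = -6.256 cm.
The intermediate image is 6.256 cm to the left of lens 1 (virtual), which is 18.3 − (-6.256) = 24.56 cm to the left of lens 2, so d_o2 = +24.56 cm.
Lens 2: 1/d_i2 = 1/f₂ − 1/d_o2 = 1/(38.0) − 1/(24.56) = -0.01440, so d_i2 = -69.4 cm.
The final image is virtual, 69.4 cm to the left of lens 2 (overall magnification ≈ 1.9).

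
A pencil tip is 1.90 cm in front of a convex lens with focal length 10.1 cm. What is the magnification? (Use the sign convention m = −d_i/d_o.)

1/d_i = 1/f − 1/d_o = 1/(10.10) − 1/(1.90) = -0.4273, so d_i = -2.340 cm.
m = −d_i/d_o = −(-2.340)/(1.90) = +1.23.
The image is virtual, upright and enlarged, on the same side as the object.

m = +1.23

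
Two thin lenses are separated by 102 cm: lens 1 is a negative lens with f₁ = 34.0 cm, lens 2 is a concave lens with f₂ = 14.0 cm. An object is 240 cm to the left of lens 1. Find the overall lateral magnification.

m = +0.0119

f₁ = −34.0 cm (diverging).
Lens 1: 1/d_i1 = 1/(-34.0) − 1/(240) = -0.03358, so d_i1 = -29.78 cm; m₁ = −d_i1/d_o1 = +0.1241.
d_o2 = 102 − (-29.78) = 131.8 cm.
f₂ = −14.0 cm (diverging).
Lens 2: 1/d_i2 = 1/(-14.0) − 1/(131.8) = -0.07902, so d_i2 = -12.66 cm; m₂ = −d_i2/d_o2 = +0.09602.
m = m₁·m₂ = (+0.1241)(+0.09602) = +0.0119.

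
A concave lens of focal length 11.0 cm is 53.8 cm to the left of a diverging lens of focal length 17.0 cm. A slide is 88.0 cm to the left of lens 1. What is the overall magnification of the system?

f₁ = −11.0 cm (diverging).
Lens 1: 1/d_i1 = 1/(-11.0) − 1/(88.0) = -0.1023, so d_i1 = -9.778 cm; m₁ = −d_i1/d_o1 = +0.1111.
d_o2 = 53.8 − (-9.778) = 63.58 cm.
f₂ = −17.0 cm (diverging).
Lens 2: 1/d_i2 = 1/(-17.0) − 1/(63.58) = -0.07455, so d_i2 = -13.41 cm; m₂ = −d_i2/d_o2 = +0.2110.
m = m₁·m₂ = (+0.1111)(+0.2110) = +0.0234.

m = +0.0234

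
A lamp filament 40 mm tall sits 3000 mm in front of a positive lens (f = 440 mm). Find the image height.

1/d_i = 1/f − 1/d_o = 1/(440.0) − 1/(3000) = 0.001939, so d_i = 515.6 mm.
m = −d_i/d_o = -0.1719.
|h_i| = |m|·h_o = 0.1719 × 40 = 6.88 mm. The image is real, inverted and reduced, on the far side of the lens.

6.88 mm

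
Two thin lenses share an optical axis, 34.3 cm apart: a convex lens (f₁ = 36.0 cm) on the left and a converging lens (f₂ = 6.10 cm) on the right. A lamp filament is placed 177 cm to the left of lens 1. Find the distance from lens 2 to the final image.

Lens 1: 1/d_i1 = 1/f₁ − 1/d_o1 = 1/(36.0) − 1/(177) = 0.02213, so d_i1 = 45.19 cm.
The intermediate image is 45.19 cm to the right of lens 1, which lies 10.89 cm to the right of lens 2 — a virtual object — so d_o2 = −10.89 cm.
Lens 2: 1/d_i2 = 1/f₂ − 1/d_o2 = 1/(6.10) − 1/(-10.89) = 0.2558, so d_i2 = 3.91 cm.
The final image is real, 3.91 cm to the right of lens 2 (overall magnification ≈ -0.092).

3.91 cm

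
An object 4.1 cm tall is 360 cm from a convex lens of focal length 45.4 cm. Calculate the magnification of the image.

m = -0.144

1/d_i = 1/f − 1/d_o = 1/(45.40) − 1/(360) = 0.01925, so d_i = 51.95 cm.
m = −d_i/d_o = −(51.95)/(360) = -0.144.
The image is real, inverted and reduced, on the far side of the lens.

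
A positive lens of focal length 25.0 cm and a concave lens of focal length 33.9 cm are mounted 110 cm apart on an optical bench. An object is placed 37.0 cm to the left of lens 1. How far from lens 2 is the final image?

16.7 cm

Lens 1: 1/d_i1 = 1/f₁ − 1/d_o1 = 1/(25.0) − 1/(37.0) = 0.01297, so d_i1 = 77.08 cm.
The intermediate image is 77.08 cm to the right of lens 1, which is 110 − (77.08) = 32.92 cm to the left of lens 2, so d_o2 = +32.92 cm.
Lens 2 is diverging, so f₂ = −33.9 cm.
Lens 2: 1/d_i2 = 1/f₂ − 1/d_o2 = 1/(-33.9) − 1/(32.92) = -0.05988, so d_i2 = -16.7 cm.
The final image is virtual, 16.7 cm to the left of lens 2 (overall magnification ≈ -1.1).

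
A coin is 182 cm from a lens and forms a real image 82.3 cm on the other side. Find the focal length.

f = 56.7 cm (converging)

Real image ⇒ d_i = +82.3 cm.
1/f = 1/d_o + 1/d_i = 1/(182) + 1/(82.3) = 0.01765, so f = 56.7 cm.
Since f is positive, the lens is converging.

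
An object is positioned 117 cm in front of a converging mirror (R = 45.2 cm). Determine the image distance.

28.0 cm

f = R/2 = 45.2/2 = 22.60 cm.
Mirror equation: 1/q = 1/f − 1/p = 1/(22.60) − 1/(117) = 0.04425 − 0.008547 = 0.03570, so q = 28.0 cm.
The image is real, inverted and reduced, in front of the mirror.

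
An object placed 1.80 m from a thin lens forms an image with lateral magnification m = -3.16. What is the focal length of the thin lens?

f = 1.37 m (converging)

m = −d_i/d_o ⇒ d_i = −m·d_o = −(-3.16)·(1.80) = 5.688 m.
1/f = 1/d_o + 1/d_i = 1/(1.80) + 1/(5.688) = 0.7314, so f = 1.37 m.
Since f is positive, the thin lens is converging.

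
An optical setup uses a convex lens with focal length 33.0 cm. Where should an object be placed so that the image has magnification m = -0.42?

m = −d_i/d_o ⇒ d_i = −m·d_o.
1/f = 1/d_o + 1/d_i = 1/d_o − 1/(m·d_o) = (1 − 1/m)/d_o, so d_o = f(1 − 1/m) = (33.00)(1 − 1/(-0.42)) = 112 cm.

112 cm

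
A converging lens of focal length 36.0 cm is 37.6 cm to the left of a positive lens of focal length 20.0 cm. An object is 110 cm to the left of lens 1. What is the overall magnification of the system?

Lens 1: 1/d_i1 = 1/(36.0) − 1/(110) = 0.01869, so d_i1 = 53.51 cm; m₁ = −d_i1/d_o1 = -0.4865.
d_o2 = 37.6 − (53.51) = -15.91 cm (virtual object).
Lens 2: 1/d_i2 = 1/(20.0) − 1/(-15.91) = 0.1129, so d_i2 = 8.861 cm; m₂ = −d_i2/d_o2 = +0.5569.
m = m₁·m₂ = (-0.4865)(+0.5569) = -0.271.

m = -0.271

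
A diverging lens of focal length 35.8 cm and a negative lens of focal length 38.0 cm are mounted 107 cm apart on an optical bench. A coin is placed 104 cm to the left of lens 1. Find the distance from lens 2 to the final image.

29.6 cm

Lens 1 is diverging, so f₁ = −35.8 cm.
Lens 1: 1/d_i1 = 1/f₁ − 1/d_o1 = 1/(-35.8) − 1/(104) = -0.03755, so d_i1 = -26.63 cm.
The intermediate image is 26.63 cm to the left of lens 1 (virtual), which is 107 − (-26.63) = 133.6 cm to the left of lens 2, so d_o2 = +133.6 cm.
Lens 2 is diverging, so f₂ = −38.0 cm.
Lens 2: 1/d_i2 = 1/f₂ − 1/d_o2 = 1/(-38.0) − 1/(133.6) = -0.03380, so d_i2 = -29.6 cm.
The final image is virtual, 29.6 cm to the left of lens 2 (overall magnification ≈ 0.057).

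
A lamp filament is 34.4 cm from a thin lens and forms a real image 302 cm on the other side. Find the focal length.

f = 30.9 cm (converging)

Real image ⇒ d_i = +302 cm.
1/f = 1/d_o + 1/d_i = 1/(34.4) + 1/(302) = 0.03238, so f = 30.9 cm.
Since f is positive, the thin lens is converging.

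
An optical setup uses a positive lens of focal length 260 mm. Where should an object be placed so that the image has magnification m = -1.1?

496 mm

m = −d_i/d_o ⇒ d_i = −m·d_o.
1/f = 1/d_o + 1/d_i = 1/d_o − 1/(m·d_o) = (1 − 1/m)/d_o, so d_o = f(1 − 1/m) = (260.0)(1 − 1/(-1.1)) = 496 mm.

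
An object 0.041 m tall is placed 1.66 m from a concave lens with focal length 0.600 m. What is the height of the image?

For a concave lens, f = -0.600 m.
1/d_i = 1/f − 1/d_o = 1/(-0.6000) − 1/(1.66) = -2.269, so d_i = -0.4407 m.
m = −d_i/d_o = +0.2655.
|h_i| = |m|·h_o = 0.2655 × 0.041 = 0.0109 m. The image is virtual, upright and reduced, on the same side as the object.

0.0109 m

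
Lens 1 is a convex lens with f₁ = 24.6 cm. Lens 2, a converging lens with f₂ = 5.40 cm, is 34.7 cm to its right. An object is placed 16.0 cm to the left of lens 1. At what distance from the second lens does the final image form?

5.79 cm

Lens 1: 1/d_i1 = 1/f₁ − 1/d_o1 = 1/(24.6) − 1/(16.0) = -0.02185, so d_i1 = -45.77 cm.
The intermediate image is 45.77 cm to the left of lens 1 (virtual), which is 34.7 − (-45.77) = 80.47 cm to the left of lens 2, so d_o2 = +80.47 cm.
Lens 2: 1/d_i2 = 1/f₂ − 1/d_o2 = 1/(5.40) − 1/(80.47) = 0.1728, so d_i2 = 5.79 cm.
The final image is real, 5.79 cm to the right of lens 2 (overall magnification ≈ -0.21).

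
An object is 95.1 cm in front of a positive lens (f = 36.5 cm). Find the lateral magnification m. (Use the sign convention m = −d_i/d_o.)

1/d_i = 1/f − 1/d_o = 1/(36.50) − 1/(95.1) = 0.01688, so d_i = 59.23 cm.
m = −d_i/d_o = −(59.23)/(95.1) = -0.623.
The image is real, inverted and reduced, on the far side of the lens.

m = -0.623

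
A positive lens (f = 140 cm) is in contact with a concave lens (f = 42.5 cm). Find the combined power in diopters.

P₁ = 1/f₁ = 1/(1.40 m) = +0.7143 D; P₂ = 1/f₂ = 1/(-0.425 m) = -2.353 D.
For thin lenses in contact, P = P₁ + P₂ = (+0.7143) + (-2.353) = -1.64 D.

P = -1.64 D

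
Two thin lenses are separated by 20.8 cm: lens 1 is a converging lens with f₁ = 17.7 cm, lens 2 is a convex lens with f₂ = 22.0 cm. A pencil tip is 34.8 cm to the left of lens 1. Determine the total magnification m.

m = -0.612

Lens 1: 1/d_i1 = 1/(17.7) − 1/(34.8) = 0.02776, so d_i1 = 36.02 cm; m₁ = −d_i1/d_o1 = -1.035.
d_o2 = 20.8 − (36.02) = -15.22 cm (virtual object).
Lens 2: 1/d_i2 = 1/(22.0) − 1/(-15.22) = 0.1112, so d_i2 = 8.996 cm; m₂ = −d_i2/d_o2 = +0.5911.
m = m₁·m₂ = (-1.035)(+0.5911) = -0.612.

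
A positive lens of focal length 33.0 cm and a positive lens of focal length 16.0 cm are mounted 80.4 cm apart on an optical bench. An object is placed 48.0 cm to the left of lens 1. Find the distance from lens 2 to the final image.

9.79 cm

Lens 1: 1/d_i1 = 1/f₁ − 1/d_o1 = 1/(33.0) − 1/(48.0) = 0.009470, so d_i1 = 105.6 cm.
The intermediate image is 105.6 cm to the right of lens 1, which lies 25.20 cm to the right of lens 2 — a virtual object — so d_o2 = −25.20 cm.
Lens 2: 1/d_i2 = 1/f₂ − 1/d_o2 = 1/(16.0) − 1/(-25.20) = 0.1022, so d_i2 = 9.79 cm.
The final image is real, 9.79 cm to the right of lens 2 (overall magnification ≈ -0.85).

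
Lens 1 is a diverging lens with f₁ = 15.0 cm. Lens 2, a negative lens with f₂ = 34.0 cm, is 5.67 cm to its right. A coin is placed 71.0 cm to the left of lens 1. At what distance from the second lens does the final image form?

11.8 cm

Lens 1 is diverging, so f₁ = −15.0 cm.
Lens 1: 1/d_i1 = 1/f₁ − 1/d_o1 = 1/(-15.0) − 1/(71.0) = -0.08075, so d_i1 = -12.38 cm.
The intermediate image is 12.38 cm to the left of lens 1 (virtual), which is 5.67 − (-12.38) = 18.05 cm to the left of lens 2, so d_o2 = +18.05 cm.
Lens 2 is diverging, so f₂ = −34.0 cm.
Lens 2: 1/d_i2 = 1/f₂ − 1/d_o2 = 1/(-34.0) − 1/(18.05) = -0.08481, so d_i2 = -11.8 cm.
The final image is virtual, 11.8 cm to the left of lens 2 (overall magnification ≈ 0.11).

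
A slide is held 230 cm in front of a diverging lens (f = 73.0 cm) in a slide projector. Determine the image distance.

55.4 cm

For a diverging lens, f = -73.0 cm.
Thin-lens equation: 1/q = 1/f − 1/p = 1/(-73.00) − 1/(230) = -0.01370 − 0.004348 = -0.01805, so q = -55.4 cm.
The image is virtual, upright and reduced, on the same side as the object.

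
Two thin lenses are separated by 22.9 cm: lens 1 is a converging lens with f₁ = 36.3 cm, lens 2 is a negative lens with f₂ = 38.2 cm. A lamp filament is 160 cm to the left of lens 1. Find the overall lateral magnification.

Lens 1: 1/d_i1 = 1/(36.3) − 1/(160) = 0.02130, so d_i1 = 46.95 cm; m₁ = −d_i1/d_o1 = -0.2934.
d_o2 = 22.9 − (46.95) = -24.05 cm (virtual object).
f₂ = −38.2 cm (diverging).
Lens 2: 1/d_i2 = 1/(-38.2) − 1/(-24.05) = 0.01540, so d_i2 = 64.93 cm; m₂ = −d_i2/d_o2 = +2.700.
m = m₁·m₂ = (-0.2934)(+2.700) = -0.792.

m = -0.792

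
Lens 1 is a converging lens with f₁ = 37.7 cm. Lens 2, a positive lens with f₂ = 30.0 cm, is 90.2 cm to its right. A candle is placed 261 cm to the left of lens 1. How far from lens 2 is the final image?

85.8 cm

Lens 1: 1/d_i1 = 1/f₁ − 1/d_o1 = 1/(37.7) − 1/(261) = 0.02269, so d_i1 = 44.06 cm.
The intermediate image is 44.06 cm to the right of lens 1, which is 90.2 − (44.06) = 46.14 cm to the left of lens 2, so d_o2 = +46.14 cm.
Lens 2: 1/d_i2 = 1/f₂ − 1/d_o2 = 1/(30.0) − 1/(46.14) = 0.01166, so d_i2 = 85.8 cm.
The final image is real, 85.8 cm to the right of lens 2 (overall magnification ≈ 0.31).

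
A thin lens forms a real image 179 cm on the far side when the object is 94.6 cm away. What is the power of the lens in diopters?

P = +1.62 D

d_i = +179 cm.
1/f = 1/d_o + 1/d_i = 1/(94.6) + 1/(179) = 0.01616 cm⁻¹.
f = 61.89 cm = 0.6189 m, so P = 1/f = +1.62 D.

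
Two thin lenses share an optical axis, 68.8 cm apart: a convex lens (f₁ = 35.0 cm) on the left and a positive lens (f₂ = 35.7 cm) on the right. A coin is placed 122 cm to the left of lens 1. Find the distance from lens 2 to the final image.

Lens 1: 1/d_i1 = 1/f₁ − 1/d_o1 = 1/(35.0) − 1/(122) = 0.02037, so d_i1 = 49.08 cm.
The intermediate image is 49.08 cm to the right of lens 1, which is 68.8 − (49.08) = 19.72 cm to the left of lens 2, so d_o2 = +19.72 cm.
Lens 2: 1/d_i2 = 1/f₂ − 1/d_o2 = 1/(35.7) − 1/(19.72) = -0.02270, so d_i2 = -44.1 cm.
The final image is virtual, 44.1 cm to the left of lens 2 (overall magnification ≈ -0.90).

44.1 cm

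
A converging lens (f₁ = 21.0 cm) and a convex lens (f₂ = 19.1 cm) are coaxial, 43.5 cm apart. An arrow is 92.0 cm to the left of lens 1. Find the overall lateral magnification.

Lens 1: 1/d_i1 = 1/(21.0) − 1/(92.0) = 0.03675, so d_i1 = 27.21 cm; m₁ = −d_i1/d_o1 = -0.2958.
d_o2 = 43.5 − (27.21) = 16.29 cm.
Lens 2: 1/d_i2 = 1/(19.1) − 1/(16.29) = -0.009031, so d_i2 = -110.7 cm; m₂ = −d_i2/d_o2 = +6.797.
m = m₁·m₂ = (-0.2958)(+6.797) = -2.01.

m = -2.01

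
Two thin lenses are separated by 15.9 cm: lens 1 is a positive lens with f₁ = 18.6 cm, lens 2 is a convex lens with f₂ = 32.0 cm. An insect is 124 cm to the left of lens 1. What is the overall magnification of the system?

m = -0.149

Lens 1: 1/d_i1 = 1/(18.6) − 1/(124) = 0.04570, so d_i1 = 21.88 cm; m₁ = −d_i1/d_o1 = -0.1765.
d_o2 = 15.9 − (21.88) = -5.980 cm (virtual object).
Lens 2: 1/d_i2 = 1/(32.0) − 1/(-5.980) = 0.1985, so d_i2 = 5.038 cm; m₂ = −d_i2/d_o2 = +0.8425.
m = m₁·m₂ = (-0.1765)(+0.8425) = -0.149.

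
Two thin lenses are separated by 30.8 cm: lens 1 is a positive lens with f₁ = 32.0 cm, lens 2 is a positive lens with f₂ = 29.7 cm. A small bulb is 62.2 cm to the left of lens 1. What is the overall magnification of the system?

Lens 1: 1/d_i1 = 1/(32.0) − 1/(62.2) = 0.01517, so d_i1 = 65.91 cm; m₁ = −d_i1/d_o1 = -1.060.
d_o2 = 30.8 − (65.91) = -35.11 cm (virtual object).
Lens 2: 1/d_i2 = 1/(29.7) − 1/(-35.11) = 0.06215, so d_i2 = 16.09 cm; m₂ = −d_i2/d_o2 = +0.4583.
m = m₁·m₂ = (-1.060)(+0.4583) = -0.486.

m = -0.486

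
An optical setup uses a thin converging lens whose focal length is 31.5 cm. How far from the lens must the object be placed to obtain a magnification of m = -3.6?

40.2 cm

m = −d_i/d_o ⇒ d_i = −m·d_o.
1/f = 1/d_o + 1/d_i = 1/d_o − 1/(m·d_o) = (1 − 1/m)/d_o, so d_o = f(1 − 1/m) = (31.50)(1 − 1/(-3.6)) = 40.2 cm.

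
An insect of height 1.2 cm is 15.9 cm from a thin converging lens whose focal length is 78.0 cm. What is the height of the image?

1/d_i = 1/f − 1/d_o = 1/(78.00) − 1/(15.9) = -0.05007, so d_i = -19.97 cm.
m = −d_i/d_o = +1.256.
|h_i| = |m|·h_o = 1.256 × 1.2 = 1.51 cm. The image is virtual, upright and enlarged, on the same side as the object.

1.51 cm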